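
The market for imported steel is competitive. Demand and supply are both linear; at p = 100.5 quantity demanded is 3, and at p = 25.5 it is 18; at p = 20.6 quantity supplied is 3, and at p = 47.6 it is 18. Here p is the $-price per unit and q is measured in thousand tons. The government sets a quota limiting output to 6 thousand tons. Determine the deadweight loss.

Demand slope = (25.5 − 100.5)/(18 − 3) = −5, so p = 115.5 − 5q.
Supply slope = (47.6 − 20.6)/(18 − 3) = 1.8, so p = 15.2 + 1.8q.
Competitive equilibrium: 115.5 − 5q = 15.2 + 1.8q → q* = 14.75, p* = 41.75.
At q = 6: demand price = 115.5 − 5·6 = 85.5; supply price = 15.2 + 1.8·6 = 26.
Δq = 14.75 − 6 = 8.75; wedge = 85.5 − 26 = 59.5.
Deadweight loss = ½ × 8.75 × 59.5 = $260.31 thousand.

$260.31 thousand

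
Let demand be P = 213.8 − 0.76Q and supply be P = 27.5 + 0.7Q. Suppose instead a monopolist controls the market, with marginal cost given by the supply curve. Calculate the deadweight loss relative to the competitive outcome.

1393.04

Competitive equilibrium: 213.8 − 0.76Q = 27.5 + 0.7Q → Q* = 127.6027, P* = 116.8219.
Marginal revenue: MR = 213.8 − 1.52Q. Set MR = MC: 213.8 − 1.52Q = 27.5 + 0.7Q → Q_m = 83.9189.
Price P_m = 213.8 − 0.76·83.9189 = 150.0216; MC(Q_m) = 27.5 + 0.7·83.9189 = 86.2432.
Competitive Q* = 127.6027, so ΔQ = 43.6838; wedge = 150.0216 − 86.2432 = 63.7784.
DWL = ½ × 43.6838 × 63.7784 = 1393.04.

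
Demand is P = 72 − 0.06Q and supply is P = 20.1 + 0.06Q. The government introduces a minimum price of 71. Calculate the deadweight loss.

Competitive equilibrium: 72 − 0.06Q = 20.1 + 0.06Q → Q* = 432.5, P* = 46.05.
At the floor P = 71, quantity demanded = (72 − 71)/0.06 = 16.6667.
Sellers' marginal cost at Q' = 16.6667: 20.1 + 0.06·16.6667 = 21.1.
ΔQ = 432.5 − 16.6667 = 415.8333; wedge = 71 − 21.1 = 49.9.
DWL = ½ × 415.8333 × 49.9 = 10375.04.

10375.04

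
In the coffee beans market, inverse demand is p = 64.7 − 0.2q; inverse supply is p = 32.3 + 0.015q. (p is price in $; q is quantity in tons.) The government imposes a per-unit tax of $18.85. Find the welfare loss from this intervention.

$826.33

Competitive equilibrium: 64.7 − 0.2q = 32.3 + 0.015q → q* = 150.6977, p* = 34.5605.
With the tax, the buyer price exceeds the seller price by 18.85: (64.7 − 0.2q) − (32.3 + 0.015q) = 18.85 → q' = 63.0233.
Δq = 150.6977 − 63.0233 = 87.6744; the wedge equals the tax, 18.85.
Welfare loss = ½ × 87.6744 × 18.85 = $826.33.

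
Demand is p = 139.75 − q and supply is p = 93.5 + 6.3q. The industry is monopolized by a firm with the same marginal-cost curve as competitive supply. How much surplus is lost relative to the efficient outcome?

2.13

Competitive equilibrium: 139.75 − q = 93.5 + 6.3q → q* = 6.3356, p* = 133.4144.
Marginal revenue: MR = 139.75 − 2q. Set MR = MC: 139.75 − 2q = 93.5 + 6.3q → q_m = 5.5723.
Price p_m = 139.75 − 1·5.5723 = 134.1777; MC(q_m) = 93.5 + 6.3·5.5723 = 128.6055.
Competitive q* = 6.3356, so Δq = 0.7633; wedge = 134.1777 − 128.6055 = 5.5722.
Welfare loss = ½ × 0.7633 × 5.5722 = 2.13.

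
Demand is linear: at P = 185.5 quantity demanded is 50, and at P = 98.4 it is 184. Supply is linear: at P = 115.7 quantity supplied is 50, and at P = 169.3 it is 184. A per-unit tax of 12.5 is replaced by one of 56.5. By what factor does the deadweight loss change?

20.4304

Demand slope = (98.4 − 185.5)/(184 − 50) = −0.65, so P = 218 − 0.65Q.
Supply slope = (169.3 − 115.7)/(184 − 50) = 0.4, so P = 95.7 + 0.4Q.
Competitive equilibrium: 218 − 0.65Q = 95.7 + 0.4Q → Q* = 116.4762, P* = 142.2905.
For a per-unit tax t: ΔQ = t/1.05, so DWL = ½·t·(t/1.05) = t²/2.1.
At t = 12.5: DWL = 74.405. At t = 56.5: DWL = 1520.119.
Ratio = (56.5/12.5)² = 20.4304.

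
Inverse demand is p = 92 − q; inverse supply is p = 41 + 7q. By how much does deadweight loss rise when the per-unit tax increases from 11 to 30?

Competitive equilibrium: 92 − q = 41 + 7q → q* = 6.375, p* = 85.625.
For a per-unit tax t: Δq = t/8, so DWL = ½·t·(t/8) = t²/16.
At t = 11: DWL = 7.563. At t = 30: DWL = 56.25.
Increase = 56.25 − 7.563 = 48.69.

48.69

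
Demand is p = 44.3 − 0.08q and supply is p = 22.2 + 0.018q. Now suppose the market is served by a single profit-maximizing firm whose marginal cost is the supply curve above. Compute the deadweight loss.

503.35

Competitive equilibrium: 44.3 − 0.08q = 22.2 + 0.018q → q* = 225.5102, p* = 26.2592.
Marginal revenue: MR = 44.3 − 0.16q. Set MR = MC: 44.3 − 0.16q = 22.2 + 0.018q → q_m = 124.1573.
Price p_m = 44.3 − 0.08·124.1573 = 34.3674; MC(q_m) = 22.2 + 0.018·124.1573 = 24.4348.
Competitive q* = 225.5102, so Δq = 101.3529; wedge = 34.3674 − 24.4348 = 9.9326.
Deadweight loss = ½ × 101.3529 × 9.9326 = 503.35.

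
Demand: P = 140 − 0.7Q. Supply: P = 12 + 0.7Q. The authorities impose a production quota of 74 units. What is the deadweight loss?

Competitive equilibrium: 140 − 0.7Q = 12 + 0.7Q → Q* = 91.4286, P* = 76.
At Q = 74: demand price = 140 − 0.7·74 = 88.2; supply price = 12 + 0.7·74 = 63.8.
ΔQ = 91.4286 − 74 = 17.4286; wedge = 88.2 − 63.8 = 24.4.
Welfare loss = ½ × 17.4286 × 24.4 = 212.63.

212.63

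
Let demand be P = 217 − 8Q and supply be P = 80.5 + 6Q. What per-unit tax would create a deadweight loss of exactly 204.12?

75.6

Competitive equilibrium: 217 − 8Q = 80.5 + 6Q → Q* = 9.75, P* = 139.
A tax t gives ΔQ = t/14 and wedge t, so DWL = t²/28.
t²/28 = 204.12 → t² = 5715.36 → t = 75.6.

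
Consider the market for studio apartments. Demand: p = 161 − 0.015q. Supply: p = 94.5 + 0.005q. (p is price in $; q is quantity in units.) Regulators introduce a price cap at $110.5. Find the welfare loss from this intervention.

$156.25

Competitive equilibrium: 161 − 0.015q = 94.5 + 0.005q → q* = 3325, p* = 111.125.
At the ceiling p = 110.5, quantity supplied = (110.5 − 94.5)/0.005 = 3200.
Willingness to pay at q' = 3200: 161 − 0.015·3200 = 113.
Δq = 3325 − 3200 = 125; wedge = 113 − 110.5 = 2.5.
DWL = ½ × 125 × 2.5 = $156.25.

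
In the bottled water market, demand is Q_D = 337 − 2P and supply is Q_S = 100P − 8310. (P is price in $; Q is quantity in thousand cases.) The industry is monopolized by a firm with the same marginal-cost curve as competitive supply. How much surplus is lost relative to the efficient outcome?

In inverse form: demand P = 168.5 − 0.5Q, supply P = 83.1 + 0.01Q.
Competitive equilibrium: 168.5 − 0.5Q = 83.1 + 0.01Q → Q* = 167.451, P* = 84.7745.
Marginal revenue: MR = 168.5 − Q. Set MR = MC: 168.5 − Q = 83.1 + 0.01Q → Q_m = 84.5545.
Price P_m = 168.5 − 0.5·84.5545 = 126.2228; MC(Q_m) = 83.1 + 0.01·84.5545 = 83.9455.
Competitive Q* = 167.451, so ΔQ = 82.8965; wedge = 126.2228 − 83.9455 = 42.2773.
Welfare loss = ½ × 82.8965 × 42.2773 = $1752.32 thousand.

$1752.32 thousand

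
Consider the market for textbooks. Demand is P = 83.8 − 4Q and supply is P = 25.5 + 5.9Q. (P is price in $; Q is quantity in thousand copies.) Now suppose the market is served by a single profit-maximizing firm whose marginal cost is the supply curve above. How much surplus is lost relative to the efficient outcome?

$14.22 thousand

Competitive equilibrium: 83.8 − 4Q = 25.5 + 5.9Q → Q* = 5.8889, P* = 60.2444.
Marginal revenue: MR = 83.8 − 8Q. Set MR = MC: 83.8 − 8Q = 25.5 + 5.9Q → Q_m = 4.1942.
Price P_m = 83.8 − 4·4.1942 = 67.0232; MC(Q_m) = 25.5 + 5.9·4.1942 = 50.2458.
Competitive Q* = 5.8889, so ΔQ = 1.6947; wedge = 67.0232 − 50.2458 = 16.7774.
The triangle = ½ × 1.6947 × 16.7774 = $14.22 thousand.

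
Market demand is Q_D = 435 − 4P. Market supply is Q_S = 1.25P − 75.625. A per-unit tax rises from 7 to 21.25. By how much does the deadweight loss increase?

191.70

In inverse form: demand P = 108.75 − 0.25Q, supply P = 60.5 + 0.8Q.
Competitive equilibrium: 108.75 − 0.25Q = 60.5 + 0.8Q → Q* = 45.9524, P* = 97.2619.
For a per-unit tax t: ΔQ = t/1.05, so DWL = ½·t·(t/1.05) = t²/2.1.
At t = 7: DWL = 23.333. At t = 21.25: DWL = 215.03.
Increase = 215.03 − 23.333 = 191.70.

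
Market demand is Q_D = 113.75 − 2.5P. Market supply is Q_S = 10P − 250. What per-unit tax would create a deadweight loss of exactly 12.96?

In inverse form: demand P = 45.5 − 0.4Q, supply P = 25 + 0.1Q.
Competitive equilibrium: 45.5 − 0.4Q = 25 + 0.1Q → Q* = 41, P* = 29.1.
A tax t gives ΔQ = t/0.5 and wedge t, so DWL = t²/1.
t²/1 = 12.96 → t² = 12.96 → t = 3.6.

3.6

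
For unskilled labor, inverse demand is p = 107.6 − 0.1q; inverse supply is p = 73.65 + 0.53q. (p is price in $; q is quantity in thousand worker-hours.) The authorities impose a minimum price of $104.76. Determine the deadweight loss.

$204.65 thousand

Competitive equilibrium: 107.6 − 0.1q = 73.65 + 0.53q → q* = 53.8889, p* = 102.2111.
At the floor p = 104.76, quantity demanded = (107.6 − 104.76)/0.1 = 28.4.
Sellers' marginal cost at q' = 28.4: 73.65 + 0.53·28.4 = 88.702.
Δq = 53.8889 − 28.4 = 25.4889; wedge = 104.76 − 88.702 = 16.058.
DWL = ½ × 25.4889 × 16.058 = $204.65 thousand.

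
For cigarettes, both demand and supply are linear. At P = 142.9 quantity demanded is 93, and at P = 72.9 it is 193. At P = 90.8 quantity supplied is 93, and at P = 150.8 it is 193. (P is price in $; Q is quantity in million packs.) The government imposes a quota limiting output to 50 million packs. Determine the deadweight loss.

Demand slope = (72.9 − 142.9)/(193 − 93) = −0.7, so P = 208 − 0.7Q.
Supply slope = (150.8 − 90.8)/(193 − 93) = 0.6, so P = 35 + 0.6Q.
Competitive equilibrium: 208 − 0.7Q = 35 + 0.6Q → Q* = 133.0769, P* = 114.8462.
At Q = 50: demand price = 208 − 0.7·50 = 173; supply price = 35 + 0.6·50 = 65.
ΔQ = 133.0769 − 50 = 83.0769; wedge = 173 − 65 = 108.
Deadweight loss = ½ × 83.0769 × 108 = $4486.15 million.

$4486.15 million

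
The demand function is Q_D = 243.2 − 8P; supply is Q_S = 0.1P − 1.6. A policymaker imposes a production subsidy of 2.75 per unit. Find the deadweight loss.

0.37

In inverse form: demand P = 30.4 − 0.125Q, supply P = 16 + 10Q.
Competitive equilibrium: 30.4 − 0.125Q = 16 + 10Q → Q* = 1.4222, P* = 30.2222.
The subsidy lowers effective supply by 2.75: P = 13.25 + 10Q.
New quantity: 30.4 − 0.125Q = 13.25 + 10Q → Q' = 1.6938.
Overproduction ΔQ = 1.6938 − 1.4222 = 0.2716; wedge = subsidy = 2.75.
The triangle = ½ × 0.2716 × 2.75 = 0.37.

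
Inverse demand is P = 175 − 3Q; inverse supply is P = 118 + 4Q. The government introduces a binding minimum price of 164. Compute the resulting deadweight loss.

70.13

Competitive equilibrium: 175 − 3Q = 118 + 4Q → Q* = 8.1429, P* = 150.5714.
At the floor P = 164, quantity demanded = (175 − 164)/3 = 3.6667.
Sellers' marginal cost at Q' = 3.6667: 118 + 4·3.6667 = 132.6668.
ΔQ = 8.1429 − 3.6667 = 4.4762; wedge = 164 − 132.6668 = 31.3332.
DWL = ½ × 4.4762 × 31.3332 = 70.13.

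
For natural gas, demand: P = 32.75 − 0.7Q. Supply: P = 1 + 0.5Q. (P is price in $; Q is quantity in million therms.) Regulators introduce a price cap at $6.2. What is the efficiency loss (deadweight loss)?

$154.72 million

Competitive equilibrium: 32.75 − 0.7Q = 1 + 0.5Q → Q* = 26.4583, P* = 14.2292.
At the ceiling P = 6.2, quantity supplied = (6.2 − 1)/0.5 = 10.4.
Willingness to pay at Q' = 10.4: 32.75 − 0.7·10.4 = 25.47.
ΔQ = 26.4583 − 10.4 = 16.0583; wedge = 25.47 − 6.2 = 19.27.
The triangle = ½ × 16.0583 × 19.27 = $154.72 million.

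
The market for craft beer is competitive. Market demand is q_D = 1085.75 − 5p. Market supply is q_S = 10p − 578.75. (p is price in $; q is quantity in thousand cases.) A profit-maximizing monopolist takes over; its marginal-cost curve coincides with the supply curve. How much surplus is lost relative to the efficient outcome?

$6764.94 thousand

In inverse form: demand p = 217.15 − 0.2q, supply p = 57.875 + 0.1q.
Competitive equilibrium: 217.15 − 0.2q = 57.875 + 0.1q → q* = 530.9167, p* = 110.9667.
Marginal revenue: MR = 217.15 − 0.4q. Set MR = MC: 217.15 − 0.4q = 57.875 + 0.1q → q_m = 318.55.
Price p_m = 217.15 − 0.2·318.55 = 153.44; MC(q_m) = 57.875 + 0.1·318.55 = 89.73.
Competitive q* = 530.9167, so Δq = 212.3667; wedge = 153.44 − 89.73 = 63.71.
Deadweight loss = ½ × 212.3667 × 63.71 = $6764.94 thousand.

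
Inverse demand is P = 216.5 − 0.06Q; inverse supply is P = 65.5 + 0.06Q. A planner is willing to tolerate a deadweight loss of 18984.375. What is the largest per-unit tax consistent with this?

Competitive equilibrium: 216.5 − 0.06Q = 65.5 + 0.06Q → Q* = 1258.3333, P* = 141.
A tax t gives ΔQ = t/0.12 and wedge t, so DWL = t²/0.24.
t²/0.24 = 18984.375 → t² = 4556.25 → t = 67.5.

67.5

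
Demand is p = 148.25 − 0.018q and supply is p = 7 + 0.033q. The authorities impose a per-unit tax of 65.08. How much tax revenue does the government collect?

97198.89

Competitive equilibrium: 148.25 − 0.018q = 7 + 0.033q → q* = 2769.6078, p* = 98.3971.
With the tax, the buyer price exceeds the seller price by 65.08: (148.25 − 0.018q) − (7 + 0.033q) = 65.08 → q' = 1493.5294.
Tax revenue = 65.08 × 1493.5294 = 97198.89.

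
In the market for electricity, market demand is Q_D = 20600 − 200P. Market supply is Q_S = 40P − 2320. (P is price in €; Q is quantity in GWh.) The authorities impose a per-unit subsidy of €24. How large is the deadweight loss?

€9600

In inverse form: demand P = 103 − 0.005Q, supply P = 58 + 0.025Q.
Competitive equilibrium: 103 − 0.005Q = 58 + 0.025Q → Q* = 1500, P* = 95.5.
The subsidy lowers effective supply by 24: P = 34 + 0.025Q.
New quantity: 103 − 0.005Q = 34 + 0.025Q → Q' = 2300.
Overproduction ΔQ = 2300 − 1500 = 800; wedge = subsidy = 24.
DWL = ½ × 800 × 24 = €9600.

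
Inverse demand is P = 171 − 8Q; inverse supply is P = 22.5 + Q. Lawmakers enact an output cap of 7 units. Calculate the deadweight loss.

406.125

Competitive equilibrium: 171 − 8Q = 22.5 + Q → Q* = 16.5, P* = 39.
At Q = 7: demand price = 171 − 8·7 = 115; supply price = 22.5 + 1·7 = 29.5.
ΔQ = 16.5 − 7 = 9.5; wedge = 115 − 29.5 = 85.5.
Deadweight loss = ½ × 9.5 × 85.5 = 406.125.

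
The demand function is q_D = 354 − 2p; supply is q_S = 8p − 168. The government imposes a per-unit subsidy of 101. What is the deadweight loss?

In inverse form: demand p = 177 − 0.5q, supply p = 21 + 0.125q.
Competitive equilibrium: 177 − 0.5q = 21 + 0.125q → q* = 249.6, p* = 52.2.
The subsidy lowers effective supply by 101: p = 0.125q − 80.
New quantity: 177 − 0.5q = 0.125q − 80 → q' = 411.2.
Overproduction Δq = 411.2 − 249.6 = 161.6; wedge = subsidy = 101.
DWL = ½ × 161.6 × 101 = 8160.80.

8160.80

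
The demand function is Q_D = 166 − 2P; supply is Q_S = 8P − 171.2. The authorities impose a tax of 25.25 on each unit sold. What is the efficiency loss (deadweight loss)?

510.05

In inverse form: demand P = 83 − 0.5Q, supply P = 21.4 + 0.125Q.
Competitive equilibrium: 83 − 0.5Q = 21.4 + 0.125Q → Q* = 98.56, P* = 33.72.
With the tax, the buyer price exceeds the seller price by 25.25: (83 − 0.5Q) − (21.4 + 0.125Q) = 25.25 → Q' = 58.16.
ΔQ = 98.56 − 58.16 = 40.4; the wedge equals the tax, 25.25.
The triangle = ½ × 40.4 × 25.25 = 510.05.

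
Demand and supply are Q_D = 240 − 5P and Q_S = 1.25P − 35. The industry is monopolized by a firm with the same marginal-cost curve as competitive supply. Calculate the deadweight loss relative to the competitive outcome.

In inverse form: demand P = 48 − 0.2Q, supply P = 28 + 0.8Q.
Competitive equilibrium: 48 − 0.2Q = 28 + 0.8Q → Q* = 20, P* = 44.
Marginal revenue: MR = 48 − 0.4Q. Set MR = MC: 48 − 0.4Q = 28 + 0.8Q → Q_m = 16.6667.
Price P_m = 48 − 0.2·16.6667 = 44.6667; MC(Q_m) = 28 + 0.8·16.6667 = 41.3334.
Competitive Q* = 20, so ΔQ = 3.3333; wedge = 44.6667 − 41.3334 = 3.3333.
The triangle = ½ × 3.3333 × 3.3333 = 5.56.

5.56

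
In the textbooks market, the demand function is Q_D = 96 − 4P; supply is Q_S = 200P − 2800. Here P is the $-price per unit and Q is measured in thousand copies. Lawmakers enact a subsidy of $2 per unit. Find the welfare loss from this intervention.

$7.84 thousand

In inverse form: demand P = 24 − 0.25Q, supply P = 14 + 0.005Q.
Competitive equilibrium: 24 − 0.25Q = 14 + 0.005Q → Q* = 39.2157, P* = 14.1961.
The subsidy lowers effective supply by 2: P = 12 + 0.005Q.
New quantity: 24 − 0.25Q = 12 + 0.005Q → Q' = 47.0588.
Overproduction ΔQ = 47.0588 − 39.2157 = 7.8431; wedge = subsidy = 2.
Deadweight loss = ½ × 7.8431 × 2 = $7.84 thousand.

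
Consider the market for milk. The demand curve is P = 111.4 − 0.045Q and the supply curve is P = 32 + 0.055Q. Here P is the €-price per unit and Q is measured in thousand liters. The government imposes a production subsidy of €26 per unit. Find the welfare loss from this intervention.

€3380 thousand

Competitive equilibrium: 111.4 − 0.045Q = 32 + 0.055Q → Q* = 794, P* = 75.67.
The subsidy lowers effective supply by 26: P = 6 + 0.055Q.
New quantity: 111.4 − 0.045Q = 6 + 0.055Q → Q' = 1054.
Overproduction ΔQ = 1054 − 794 = 260; wedge = subsidy = 26.
Deadweight loss = ½ × 260 × 26 = €3380 thousand.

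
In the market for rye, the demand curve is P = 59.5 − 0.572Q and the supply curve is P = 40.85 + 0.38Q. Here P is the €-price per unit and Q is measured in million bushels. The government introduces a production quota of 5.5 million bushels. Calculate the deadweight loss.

€94.50 million

Competitive equilibrium: 59.5 − 0.572Q = 40.85 + 0.38Q → Q* = 19.5903, P* = 48.2943.
At Q = 5.5: demand price = 59.5 − 0.572·5.5 = 56.354; supply price = 40.85 + 0.38·5.5 = 42.94.
ΔQ = 19.5903 − 5.5 = 14.0903; wedge = 56.354 − 42.94 = 13.414.
Deadweight loss = ½ × 14.0903 × 13.414 = €94.50 million.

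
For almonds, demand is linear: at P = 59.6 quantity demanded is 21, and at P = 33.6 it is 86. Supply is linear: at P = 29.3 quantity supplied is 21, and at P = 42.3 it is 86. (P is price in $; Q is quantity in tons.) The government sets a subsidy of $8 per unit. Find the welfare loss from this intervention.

$53.33

Demand slope = (33.6 − 59.6)/(86 − 21) = −0.4, so P = 68 − 0.4Q.
Supply slope = (42.3 − 29.3)/(86 − 21) = 0.2, so P = 25.1 + 0.2Q.
Competitive equilibrium: 68 − 0.4Q = 25.1 + 0.2Q → Q* = 71.5, P* = 39.4.
The subsidy lowers effective supply by 8: P = 17.1 + 0.2Q.
New quantity: 68 − 0.4Q = 17.1 + 0.2Q → Q' = 84.8333.
Overproduction ΔQ = 84.8333 − 71.5 = 13.3333; wedge = subsidy = 8.
Deadweight loss = ½ × 13.3333 × 8 = $53.33.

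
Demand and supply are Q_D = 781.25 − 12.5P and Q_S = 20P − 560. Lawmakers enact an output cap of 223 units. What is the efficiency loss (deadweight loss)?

116.77

In inverse form: demand P = 62.5 − 0.08Q, supply P = 28 + 0.05Q.
Competitive equilibrium: 62.5 − 0.08Q = 28 + 0.05Q → Q* = 265.3846, P* = 41.2692.
At Q = 223: demand price = 62.5 − 0.08·223 = 44.66; supply price = 28 + 0.05·223 = 39.15.
ΔQ = 265.3846 − 223 = 42.3846; wedge = 44.66 − 39.15 = 5.51.
Welfare loss = ½ × 42.3846 × 5.51 = 116.77.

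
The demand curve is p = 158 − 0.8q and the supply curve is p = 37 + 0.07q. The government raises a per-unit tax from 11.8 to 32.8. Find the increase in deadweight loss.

Competitive equilibrium: 158 − 0.8q = 37 + 0.07q → q* = 139.0805, p* = 46.7356.
For a per-unit tax t: Δq = t/0.87, so DWL = ½·t·(t/0.87) = t²/1.74.
At t = 11.8: DWL = 80.023. At t = 32.8: DWL = 618.299.
Increase = 618.299 − 80.023 = 538.28.

538.28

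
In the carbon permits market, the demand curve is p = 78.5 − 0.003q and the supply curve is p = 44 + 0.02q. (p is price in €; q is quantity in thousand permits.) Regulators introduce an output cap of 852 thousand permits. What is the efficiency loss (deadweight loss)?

€4828.896 thousand

Competitive equilibrium: 78.5 − 0.003q = 44 + 0.02q → q* = 1500, p* = 74.
At q = 852: demand price = 78.5 − 0.003·852 = 75.944; supply price = 44 + 0.02·852 = 61.04.
Δq = 1500 − 852 = 648; wedge = 75.944 − 61.04 = 14.904.
The triangle = ½ × 648 × 14.904 = €4828.896 thousand.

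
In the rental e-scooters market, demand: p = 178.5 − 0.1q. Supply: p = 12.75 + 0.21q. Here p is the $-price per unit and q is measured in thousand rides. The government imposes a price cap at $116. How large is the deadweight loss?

$286.74 thousand

Competitive equilibrium: 178.5 − 0.1q = 12.75 + 0.21q → q* = 534.6774, p* = 125.0323.
At the ceiling p = 116, quantity supplied = (116 − 12.75)/0.21 = 491.6667.
Willingness to pay at q' = 491.6667: 178.5 − 0.1·491.6667 = 129.3333.
Δq = 534.6774 − 491.6667 = 43.0107; wedge = 129.3333 − 116 = 13.3333.
The triangle = ½ × 43.0107 × 13.3333 = $286.74 thousand.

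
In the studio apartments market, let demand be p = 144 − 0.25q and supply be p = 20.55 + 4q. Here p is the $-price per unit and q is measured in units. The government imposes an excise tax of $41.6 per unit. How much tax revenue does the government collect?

Competitive equilibrium: 144 − 0.25q = 20.55 + 4q → q* = 29.0471, p* = 136.7382.
With the tax, the buyer price exceeds the seller price by 41.6: (144 − 0.25q) − (20.55 + 4q) = 41.6 → q' = 19.2588.
Tax revenue = 41.6 × 19.2588 = $801.17.

$801.17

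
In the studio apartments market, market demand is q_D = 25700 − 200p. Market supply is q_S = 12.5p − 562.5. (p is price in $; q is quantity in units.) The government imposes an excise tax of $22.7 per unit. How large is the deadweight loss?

$3031.12

In inverse form: demand p = 128.5 − 0.005q, supply p = 45 + 0.08q.
Competitive equilibrium: 128.5 − 0.005q = 45 + 0.08q → q* = 982.3529, p* = 123.5882.
With the tax, the buyer price exceeds the seller price by 22.7: (128.5 − 0.005q) − (45 + 0.08q) = 22.7 → q' = 715.2941.
Δq = 982.3529 − 715.2941 = 267.0588; the wedge equals the tax, 22.7.
Welfare loss = ½ × 267.0588 × 22.7 = $3031.12.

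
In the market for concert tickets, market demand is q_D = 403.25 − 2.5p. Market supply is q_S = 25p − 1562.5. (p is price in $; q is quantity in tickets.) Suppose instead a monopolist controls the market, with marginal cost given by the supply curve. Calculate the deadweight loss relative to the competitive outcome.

$2515.32

In inverse form: demand p = 161.3 − 0.4q, supply p = 62.5 + 0.04q.
Competitive equilibrium: 161.3 − 0.4q = 62.5 + 0.04q → q* = 224.5455, p* = 71.4818.
Marginal revenue: MR = 161.3 − 0.8q. Set MR = MC: 161.3 − 0.8q = 62.5 + 0.04q → q_m = 117.619.
Price p_m = 161.3 − 0.4·117.619 = 114.2524; MC(q_m) = 62.5 + 0.04·117.619 = 67.2048.
Competitive q* = 224.5455, so Δq = 106.9265; wedge = 114.2524 − 67.2048 = 47.0476.
The triangle = ½ × 106.9265 × 47.0476 = $2515.32.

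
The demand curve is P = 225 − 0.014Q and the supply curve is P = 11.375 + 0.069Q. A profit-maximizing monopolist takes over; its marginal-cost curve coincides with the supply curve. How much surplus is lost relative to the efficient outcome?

5726.76

Competitive equilibrium: 225 − 0.014Q = 11.375 + 0.069Q → Q* = 2573.79518, P* = 188.96687.
Marginal revenue: MR = 225 − 0.028Q. Set MR = MC: 225 − 0.028Q = 11.375 + 0.069Q → Q_m = 2202.31959.
Price P_m = 225 − 0.014·2202.31959 = 194.16753; MC(Q_m) = 11.375 + 0.069·2202.31959 = 163.33505.
Competitive Q* = 2573.79518, so ΔQ = 371.47559; wedge = 194.16753 − 163.33505 = 30.83248.
Deadweight loss = ½ × 371.47559 × 30.83248 = 5726.76.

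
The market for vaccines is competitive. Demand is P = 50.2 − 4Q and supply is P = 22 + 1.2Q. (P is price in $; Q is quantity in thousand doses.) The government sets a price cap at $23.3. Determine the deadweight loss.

Competitive equilibrium: 50.2 − 4Q = 22 + 1.2Q → Q* = 5.4231, P* = 28.5077.
At the ceiling P = 23.3, quantity supplied = (23.3 − 22)/1.2 = 1.0833.
Willingness to pay at Q' = 1.0833: 50.2 − 4·1.0833 = 45.8668.
ΔQ = 5.4231 − 1.0833 = 4.3398; wedge = 45.8668 − 23.3 = 22.5668.
The triangle = ½ × 4.3398 × 22.5668 = $48.97 thousand.

$48.97 thousand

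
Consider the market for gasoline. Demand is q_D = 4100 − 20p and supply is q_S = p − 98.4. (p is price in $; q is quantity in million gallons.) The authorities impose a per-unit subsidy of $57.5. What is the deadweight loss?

$1574.40 million

In inverse form: demand p = 205 − 0.05q, supply p = 98.4 + q.
Competitive equilibrium: 205 − 0.05q = 98.4 + q → q* = 101.5238, p* = 199.9238.
The subsidy lowers effective supply by 57.5: p = 40.9 + q.
New quantity: 205 − 0.05q = 40.9 + q → q' = 156.2857.
Overproduction Δq = 156.2857 − 101.5238 = 54.7619; wedge = subsidy = 57.5.
Deadweight loss = ½ × 54.7619 × 57.5 = $1574.40 million.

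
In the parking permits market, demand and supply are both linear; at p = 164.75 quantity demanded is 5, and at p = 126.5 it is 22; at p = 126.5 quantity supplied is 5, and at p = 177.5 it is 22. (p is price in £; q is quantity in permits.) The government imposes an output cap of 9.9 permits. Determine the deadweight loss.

Demand slope = (126.5 − 164.75)/(22 − 5) = −2.25, so p = 176 − 2.25q.
Supply slope = (177.5 − 126.5)/(22 − 5) = 3, so p = 111.5 + 3q.
Competitive equilibrium: 176 − 2.25q = 111.5 + 3q → q* = 12.2857, p* = 148.3571.
At q = 9.9: demand price = 176 − 2.25·9.9 = 153.725; supply price = 111.5 + 3·9.9 = 141.2.
Δq = 12.2857 − 9.9 = 2.3857; wedge = 153.725 − 141.2 = 12.525.
DWL = ½ × 2.3857 × 12.525 = £14.94.

£14.94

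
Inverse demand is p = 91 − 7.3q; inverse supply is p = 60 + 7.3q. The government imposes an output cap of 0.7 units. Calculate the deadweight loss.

14.79

Competitive equilibrium: 91 − 7.3q = 60 + 7.3q → q* = 2.1233, p* = 75.5.
At q = 0.7: demand price = 91 − 7.3·0.7 = 85.89; supply price = 60 + 7.3·0.7 = 65.11.
Δq = 2.1233 − 0.7 = 1.4233; wedge = 85.89 − 65.11 = 20.78.
DWL = ½ × 1.4233 × 20.78 = 14.79.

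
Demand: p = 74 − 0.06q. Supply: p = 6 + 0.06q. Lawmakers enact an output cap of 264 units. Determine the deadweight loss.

Competitive equilibrium: 74 − 0.06q = 6 + 0.06q → q* = 566.6667, p* = 40.
At q = 264: demand price = 74 − 0.06·264 = 58.16; supply price = 6 + 0.06·264 = 21.84.
Δq = 566.6667 − 264 = 302.6667; wedge = 58.16 − 21.84 = 36.32.
The triangle = ½ × 302.6667 × 36.32 = 5496.43.

5496.43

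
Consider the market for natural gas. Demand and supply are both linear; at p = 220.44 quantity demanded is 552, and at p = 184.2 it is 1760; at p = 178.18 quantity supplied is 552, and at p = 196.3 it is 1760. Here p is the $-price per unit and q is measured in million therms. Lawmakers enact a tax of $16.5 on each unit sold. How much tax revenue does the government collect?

Demand slope = (184.2 − 220.44)/(1760 − 552) = −0.03, so p = 237 − 0.03q.
Supply slope = (196.3 − 178.18)/(1760 − 552) = 0.015, so p = 169.9 + 0.015q.
Competitive equilibrium: 237 − 0.03q = 169.9 + 0.015q → q* = 1491.1111, p* = 192.2667.
With the tax, the buyer price exceeds the seller price by 16.5: (237 − 0.03q) − (169.9 + 0.015q) = 16.5 → q' = 1124.4444.
Tax revenue = 16.5 × 1124.4444 = $18553.33 million.

$18553.33 million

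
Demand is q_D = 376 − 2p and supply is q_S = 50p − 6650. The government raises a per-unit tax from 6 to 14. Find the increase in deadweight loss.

153.85

In inverse form: demand p = 188 − 0.5q, supply p = 133 + 0.02q.
Competitive equilibrium: 188 − 0.5q = 133 + 0.02q → q* = 105.7692, p* = 135.1154.
For a per-unit tax t: Δq = t/0.52, so DWL = ½·t·(t/0.52) = t²/1.04.
At t = 6: DWL = 34.615. At t = 14: DWL = 188.462.
Increase = 188.462 − 34.615 = 153.85.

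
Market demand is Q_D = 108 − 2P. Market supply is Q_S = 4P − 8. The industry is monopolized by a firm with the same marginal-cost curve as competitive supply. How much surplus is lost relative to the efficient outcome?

288.43

In inverse form: demand P = 54 − 0.5Q, supply P = 2 + 0.25Q.
Competitive equilibrium: 54 − 0.5Q = 2 + 0.25Q → Q* = 69.3333, P* = 19.3333.
Marginal revenue: MR = 54 − Q. Set MR = MC: 54 − Q = 2 + 0.25Q → Q_m = 41.6.
Price P_m = 54 − 0.5·41.6 = 33.2; MC(Q_m) = 2 + 0.25·41.6 = 12.4.
Competitive Q* = 69.3333, so ΔQ = 27.7333; wedge = 33.2 − 12.4 = 20.8.
DWL = ½ × 27.7333 × 20.8 = 288.43.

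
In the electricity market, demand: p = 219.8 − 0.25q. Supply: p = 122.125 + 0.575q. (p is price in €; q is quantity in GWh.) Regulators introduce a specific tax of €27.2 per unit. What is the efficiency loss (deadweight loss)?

€448.39

Competitive equilibrium: 219.8 − 0.25q = 122.125 + 0.575q → q* = 118.3939, p* = 190.2015.
With the tax, the buyer price exceeds the seller price by 27.2: (219.8 − 0.25q) − (122.125 + 0.575q) = 27.2 → q' = 85.4242.
Δq = 118.3939 − 85.4242 = 32.9697; the wedge equals the tax, 27.2.
Deadweight loss = ½ × 32.9697 × 27.2 = €448.39.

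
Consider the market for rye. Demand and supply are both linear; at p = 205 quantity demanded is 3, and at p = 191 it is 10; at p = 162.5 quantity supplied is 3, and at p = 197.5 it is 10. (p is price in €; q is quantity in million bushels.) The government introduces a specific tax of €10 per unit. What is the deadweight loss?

Demand slope = (191 − 205)/(10 − 3) = −2, so p = 211 − 2q.
Supply slope = (197.5 − 162.5)/(10 − 3) = 5, so p = 147.5 + 5q.
Competitive equilibrium: 211 − 2q = 147.5 + 5q → q* = 9.0714, p* = 192.8571.
With the tax, the buyer price exceeds the seller price by 10: (211 − 2q) − (147.5 + 5q) = 10 → q' = 7.6429.
Δq = 9.0714 − 7.6429 = 1.4285; the wedge equals the tax, 10.
The triangle = ½ × 1.4285 × 10 = €7.14 million.

€7.14 million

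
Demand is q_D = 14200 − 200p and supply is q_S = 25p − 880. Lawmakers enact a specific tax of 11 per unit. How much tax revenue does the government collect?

In inverse form: demand p = 71 − 0.005q, supply p = 35.2 + 0.04q.
Competitive equilibrium: 71 − 0.005q = 35.2 + 0.04q → q* = 795.5556, p* = 67.0222.
With the tax, the buyer price exceeds the seller price by 11: (71 − 0.005q) − (35.2 + 0.04q) = 11 → q' = 551.1111.
Tax revenue = 11 × 551.1111 = 6062.22.

6062.22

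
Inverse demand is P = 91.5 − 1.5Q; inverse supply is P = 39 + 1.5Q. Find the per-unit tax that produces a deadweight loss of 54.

18

Competitive equilibrium: 91.5 − 1.5Q = 39 + 1.5Q → Q* = 17.5, P* = 65.25.
A tax t gives ΔQ = t/3 and wedge t, so DWL = t²/6.
t²/6 = 54 → t² = 324 → t = 18.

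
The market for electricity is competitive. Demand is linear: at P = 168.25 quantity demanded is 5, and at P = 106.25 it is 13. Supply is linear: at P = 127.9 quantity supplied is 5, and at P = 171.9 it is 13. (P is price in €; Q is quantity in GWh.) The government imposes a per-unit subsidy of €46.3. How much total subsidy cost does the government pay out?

Demand slope = (106.25 − 168.25)/(13 − 5) = −7.75, so P = 207 − 7.75Q.
Supply slope = (171.9 − 127.9)/(13 − 5) = 5.5, so P = 100.4 + 5.5Q.
Competitive equilibrium: 207 − 7.75Q = 100.4 + 5.5Q → Q* = 8.0453, P* = 144.6491.
The subsidy lowers effective supply by 46.3: P = 54.1 + 5.5Q.
New quantity: 207 − 7.75Q = 54.1 + 5.5Q → Q' = 11.5396.
Total subsidy cost = 46.3 × 11.5396 = €534.28.

€534.28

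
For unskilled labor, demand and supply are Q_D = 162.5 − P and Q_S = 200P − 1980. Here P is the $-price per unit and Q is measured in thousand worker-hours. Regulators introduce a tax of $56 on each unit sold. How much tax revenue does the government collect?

$5382.69 thousand

In inverse form: demand P = 162.5 − Q, supply P = 9.9 + 0.005Q.
Competitive equilibrium: 162.5 − Q = 9.9 + 0.005Q → Q* = 151.8408, P* = 10.6592.
With the tax, the buyer price exceeds the seller price by 56: (162.5 − Q) − (9.9 + 0.005Q) = 56 → Q' = 96.1194.
Tax revenue = 56 × 96.1194 = $5382.69 thousand.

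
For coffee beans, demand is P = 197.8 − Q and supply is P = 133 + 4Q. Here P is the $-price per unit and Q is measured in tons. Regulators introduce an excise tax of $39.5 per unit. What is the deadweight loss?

Competitive equilibrium: 197.8 − Q = 133 + 4Q → Q* = 12.96, P* = 184.84.
With the tax, the buyer price exceeds the seller price by 39.5: (197.8 − Q) − (133 + 4Q) = 39.5 → Q' = 5.06.
ΔQ = 12.96 − 5.06 = 7.9; the wedge equals the tax, 39.5.
Deadweight loss = ½ × 7.9 × 39.5 = $156.025.

$156.025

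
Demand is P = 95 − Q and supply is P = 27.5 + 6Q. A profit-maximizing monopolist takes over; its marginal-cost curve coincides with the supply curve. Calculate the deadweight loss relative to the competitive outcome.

Competitive equilibrium: 95 − Q = 27.5 + 6Q → Q* = 9.6429, P* = 85.3571.
Marginal revenue: MR = 95 − 2Q. Set MR = MC: 95 − 2Q = 27.5 + 6Q → Q_m = 8.4375.
Price P_m = 95 − 1·8.4375 = 86.5625; MC(Q_m) = 27.5 + 6·8.4375 = 78.125.
Competitive Q* = 9.6429, so ΔQ = 1.2054; wedge = 86.5625 − 78.125 = 8.4375.
Welfare loss = ½ × 1.2054 × 8.4375 = 5.09.

5.09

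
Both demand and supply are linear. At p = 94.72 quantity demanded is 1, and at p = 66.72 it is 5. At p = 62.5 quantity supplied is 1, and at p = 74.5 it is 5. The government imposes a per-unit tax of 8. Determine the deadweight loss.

Demand slope = (66.72 − 94.72)/(5 − 1) = −7, so p = 101.72 − 7q.
Supply slope = (74.5 − 62.5)/(5 − 1) = 3, so p = 59.5 + 3q.
Competitive equilibrium: 101.72 − 7q = 59.5 + 3q → q* = 4.222, p* = 72.166.
With the tax, the buyer price exceeds the seller price by 8: (101.72 − 7q) − (59.5 + 3q) = 8 → q' = 3.422.
Δq = 4.222 − 3.422 = 0.8; the wedge equals the tax, 8.
Welfare loss = ½ × 0.8 × 8 = 3.20.

3.20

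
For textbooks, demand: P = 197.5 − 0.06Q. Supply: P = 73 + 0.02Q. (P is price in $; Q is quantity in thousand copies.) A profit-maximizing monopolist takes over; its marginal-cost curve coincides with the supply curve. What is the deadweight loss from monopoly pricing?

$17793.65 thousand

Competitive equilibrium: 197.5 − 0.06Q = 73 + 0.02Q → Q* = 1556.25, P* = 104.125.
Marginal revenue: MR = 197.5 − 0.12Q. Set MR = MC: 197.5 − 0.12Q = 73 + 0.02Q → Q_m = 889.285714.
Price P_m = 197.5 − 0.06·889.285714 = 144.142857; MC(Q_m) = 73 + 0.02·889.285714 = 90.785714.
Competitive Q* = 1556.25, so ΔQ = 666.964286; wedge = 144.142857 − 90.785714 = 53.357143.
Welfare loss = ½ × 666.964286 × 53.357143 = $17793.65 thousand.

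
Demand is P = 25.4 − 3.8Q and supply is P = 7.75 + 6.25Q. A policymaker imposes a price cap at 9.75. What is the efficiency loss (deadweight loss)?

Competitive equilibrium: 25.4 − 3.8Q = 7.75 + 6.25Q → Q* = 1.7562, P* = 18.7264.
At the ceiling P = 9.75, quantity supplied = (9.75 − 7.75)/6.25 = 0.32.
Willingness to pay at Q' = 0.32: 25.4 − 3.8·0.32 = 24.184.
ΔQ = 1.7562 − 0.32 = 1.4362; wedge = 24.184 − 9.75 = 14.434.
DWL = ½ × 1.4362 × 14.434 = 10.37.

10.37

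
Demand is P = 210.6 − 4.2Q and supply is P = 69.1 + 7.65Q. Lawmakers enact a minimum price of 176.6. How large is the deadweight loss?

87.63

Competitive equilibrium: 210.6 − 4.2Q = 69.1 + 7.65Q → Q* = 11.9409, P* = 160.4481.
At the floor P = 176.6, quantity demanded = (210.6 − 176.6)/4.2 = 8.0952.
Sellers' marginal cost at Q' = 8.0952: 69.1 + 7.65·8.0952 = 131.0283.
ΔQ = 11.9409 − 8.0952 = 3.8457; wedge = 176.6 − 131.0283 = 45.5717.
Deadweight loss = ½ × 3.8457 × 45.5717 = 87.63.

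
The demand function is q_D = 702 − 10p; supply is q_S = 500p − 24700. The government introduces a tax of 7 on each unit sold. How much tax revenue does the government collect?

In inverse form: demand p = 70.2 − 0.1q, supply p = 49.4 + 0.002q.
Competitive equilibrium: 70.2 − 0.1q = 49.4 + 0.002q → q* = 203.9216, p* = 49.8078.
With the tax, the buyer price exceeds the seller price by 7: (70.2 − 0.1q) − (49.4 + 0.002q) = 7 → q' = 135.2941.
Tax revenue = 7 × 135.2941 = 947.06.

947.06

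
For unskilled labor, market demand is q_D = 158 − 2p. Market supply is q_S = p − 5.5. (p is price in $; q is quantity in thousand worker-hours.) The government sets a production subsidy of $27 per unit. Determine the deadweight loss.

In inverse form: demand p = 79 − 0.5q, supply p = 5.5 + q.
Competitive equilibrium: 79 − 0.5q = 5.5 + q → q* = 49, p* = 54.5.
The subsidy lowers effective supply by 27: p = q − 21.5.
New quantity: 79 − 0.5q = q − 21.5 → q' = 67.
Overproduction Δq = 67 − 49 = 18; wedge = subsidy = 27.
Welfare loss = ½ × 18 × 27 = $243 thousand.

$243 thousand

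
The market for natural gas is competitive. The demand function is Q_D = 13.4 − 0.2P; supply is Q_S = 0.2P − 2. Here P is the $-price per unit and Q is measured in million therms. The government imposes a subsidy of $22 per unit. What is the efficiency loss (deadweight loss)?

In inverse form: demand P = 67 − 5Q, supply P = 10 + 5Q.
Competitive equilibrium: 67 − 5Q = 10 + 5Q → Q* = 5.7, P* = 38.5.
The subsidy lowers effective supply by 22: P = 5Q − 12.
New quantity: 67 − 5Q = 5Q − 12 → Q' = 7.9.
Overproduction ΔQ = 7.9 − 5.7 = 2.2; wedge = subsidy = 22.
Deadweight loss = ½ × 2.2 × 22 = $24.20 million.

$24.20 million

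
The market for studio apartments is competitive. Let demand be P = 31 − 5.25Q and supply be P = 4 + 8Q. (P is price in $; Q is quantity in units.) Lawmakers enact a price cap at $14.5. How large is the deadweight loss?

Competitive equilibrium: 31 − 5.25Q = 4 + 8Q → Q* = 2.0377, P* = 20.3019.
At the ceiling P = 14.5, quantity supplied = (14.5 − 4)/8 = 1.3125.
Willingness to pay at Q' = 1.3125: 31 − 5.25·1.3125 = 24.1094.
ΔQ = 2.0377 − 1.3125 = 0.7252; wedge = 24.1094 − 14.5 = 9.6094.
DWL = ½ × 0.7252 × 9.6094 = $3.48.

$3.48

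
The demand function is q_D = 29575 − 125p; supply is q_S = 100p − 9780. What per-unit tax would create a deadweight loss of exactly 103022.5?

In inverse form: demand p = 236.6 − 0.008q, supply p = 97.8 + 0.01q.
Competitive equilibrium: 236.6 − 0.008q = 97.8 + 0.01q → q* = 7711.1111, p* = 174.9111.
A tax t gives Δq = t/0.018 and wedge t, so DWL = t²/0.036.
t²/0.036 = 103022.5 → t² = 3708.81 → t = 60.9.

60.9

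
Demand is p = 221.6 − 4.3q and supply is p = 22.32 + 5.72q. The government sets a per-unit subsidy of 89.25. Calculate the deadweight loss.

Competitive equilibrium: 221.6 − 4.3q = 22.32 + 5.72q → q* = 19.8882, p* = 136.0806.
The subsidy lowers effective supply by 89.25: p = 5.72q − 66.93.
New quantity: 221.6 − 4.3q = 5.72q − 66.93 → q' = 28.7954.
Overproduction Δq = 28.7954 − 19.8882 = 8.9072; wedge = subsidy = 89.25.
Deadweight loss = ½ × 8.9072 × 89.25 = 397.48.

397.48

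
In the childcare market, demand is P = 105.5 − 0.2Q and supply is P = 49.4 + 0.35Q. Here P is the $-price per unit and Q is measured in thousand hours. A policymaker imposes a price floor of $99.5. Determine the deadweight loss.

$1425.60 thousand

Competitive equilibrium: 105.5 − 0.2Q = 49.4 + 0.35Q → Q* = 102, P* = 85.1.
At the floor P = 99.5, quantity demanded = (105.5 − 99.5)/0.2 = 30.
Sellers' marginal cost at Q' = 30: 49.4 + 0.35·30 = 59.9.
ΔQ = 102 − 30 = 72; wedge = 99.5 − 59.9 = 39.6.
DWL = ½ × 72 × 39.6 = $1425.60 thousand.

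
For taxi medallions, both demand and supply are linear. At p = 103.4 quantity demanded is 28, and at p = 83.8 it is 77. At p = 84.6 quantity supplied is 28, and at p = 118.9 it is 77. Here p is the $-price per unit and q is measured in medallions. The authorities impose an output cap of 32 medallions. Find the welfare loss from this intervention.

Demand slope = (83.8 − 103.4)/(77 − 28) = −0.4, so p = 114.6 − 0.4q.
Supply slope = (118.9 − 84.6)/(77 − 28) = 0.7, so p = 65 + 0.7q.
Competitive equilibrium: 114.6 − 0.4q = 65 + 0.7q → q* = 45.0909, p* = 96.5636.
At q = 32: demand price = 114.6 − 0.4·32 = 101.8; supply price = 65 + 0.7·32 = 87.4.
Δq = 45.0909 − 32 = 13.0909; wedge = 101.8 − 87.4 = 14.4.
DWL = ½ × 13.0909 × 14.4 = $94.25.

$94.25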